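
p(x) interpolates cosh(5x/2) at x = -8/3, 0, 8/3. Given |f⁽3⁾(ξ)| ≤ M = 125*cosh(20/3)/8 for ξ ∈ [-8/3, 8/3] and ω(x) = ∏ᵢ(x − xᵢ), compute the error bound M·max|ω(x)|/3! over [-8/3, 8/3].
8000*sqrt(3)*cosh(20/3)/729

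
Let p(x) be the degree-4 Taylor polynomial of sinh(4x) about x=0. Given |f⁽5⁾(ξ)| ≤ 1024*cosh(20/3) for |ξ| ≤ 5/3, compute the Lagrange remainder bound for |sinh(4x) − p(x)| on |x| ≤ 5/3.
80000*cosh(20/3)/729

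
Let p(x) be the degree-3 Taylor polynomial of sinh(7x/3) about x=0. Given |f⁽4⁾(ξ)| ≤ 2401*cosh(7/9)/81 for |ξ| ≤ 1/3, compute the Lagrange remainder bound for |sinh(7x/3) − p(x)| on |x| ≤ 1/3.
2401*cosh(7/9)/157464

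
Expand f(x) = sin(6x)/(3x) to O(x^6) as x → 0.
2 - 12*x**2 + 108*x**4/5 + O(x**6)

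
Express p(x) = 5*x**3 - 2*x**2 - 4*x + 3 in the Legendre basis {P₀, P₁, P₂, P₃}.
(7/3)P₀ - P₁ + (-4/3)P₂ + (2)P₃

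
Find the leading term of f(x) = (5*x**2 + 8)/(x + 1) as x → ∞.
5*x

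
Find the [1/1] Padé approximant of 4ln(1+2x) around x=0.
8*x/(x + 1)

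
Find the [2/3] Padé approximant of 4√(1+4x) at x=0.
(28*x**2 + 112*x/5 + 4)/(-2*x**3/5 + 9*x**2/5 + 18*x/5 + 1)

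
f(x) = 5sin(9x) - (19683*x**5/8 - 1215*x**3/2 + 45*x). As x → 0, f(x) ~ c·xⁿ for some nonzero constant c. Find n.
7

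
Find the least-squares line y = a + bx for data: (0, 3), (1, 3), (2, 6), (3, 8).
a = 23/10, b = 9/5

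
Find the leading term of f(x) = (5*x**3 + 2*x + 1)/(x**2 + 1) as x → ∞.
5*x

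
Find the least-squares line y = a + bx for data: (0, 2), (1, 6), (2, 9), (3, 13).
a = 21/10, b = 18/5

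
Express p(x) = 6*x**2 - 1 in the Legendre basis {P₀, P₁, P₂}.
P₀ + (4)P₂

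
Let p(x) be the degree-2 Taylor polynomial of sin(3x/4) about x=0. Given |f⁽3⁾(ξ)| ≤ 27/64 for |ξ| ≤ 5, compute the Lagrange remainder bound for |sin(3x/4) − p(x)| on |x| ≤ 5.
1125/128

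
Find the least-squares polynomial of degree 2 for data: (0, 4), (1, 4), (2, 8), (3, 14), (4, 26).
144/35 + (-71/35)x + (13/7)x²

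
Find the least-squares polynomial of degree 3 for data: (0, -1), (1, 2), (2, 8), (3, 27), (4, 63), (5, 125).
-58/63 + (1069/378)x + (-355/252)x² + (127/108)x³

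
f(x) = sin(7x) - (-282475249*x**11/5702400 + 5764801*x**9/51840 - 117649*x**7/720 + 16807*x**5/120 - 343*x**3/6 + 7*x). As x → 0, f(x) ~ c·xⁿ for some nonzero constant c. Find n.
13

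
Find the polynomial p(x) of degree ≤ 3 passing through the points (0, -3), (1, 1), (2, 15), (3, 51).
2*x**3 - x**2 + 3*x - 3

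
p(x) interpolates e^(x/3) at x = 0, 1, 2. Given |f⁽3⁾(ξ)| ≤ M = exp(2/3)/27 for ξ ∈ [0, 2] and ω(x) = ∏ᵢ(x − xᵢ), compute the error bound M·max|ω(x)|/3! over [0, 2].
sqrt(3)*exp(2/3)/729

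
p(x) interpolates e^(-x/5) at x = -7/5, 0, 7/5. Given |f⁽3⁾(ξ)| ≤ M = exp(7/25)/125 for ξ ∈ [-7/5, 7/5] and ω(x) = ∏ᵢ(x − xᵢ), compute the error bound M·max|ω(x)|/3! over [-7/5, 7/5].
343*sqrt(3)*exp(7/25)/421875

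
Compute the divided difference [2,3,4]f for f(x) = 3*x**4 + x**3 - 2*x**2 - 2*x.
172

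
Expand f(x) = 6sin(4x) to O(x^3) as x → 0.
24*x + O(x**3)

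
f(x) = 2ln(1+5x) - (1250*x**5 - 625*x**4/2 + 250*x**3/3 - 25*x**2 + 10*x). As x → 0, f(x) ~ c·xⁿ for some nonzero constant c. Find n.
6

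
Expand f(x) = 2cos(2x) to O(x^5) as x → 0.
2 - 4*x**2 + 4*x**4/3 + O(x**5)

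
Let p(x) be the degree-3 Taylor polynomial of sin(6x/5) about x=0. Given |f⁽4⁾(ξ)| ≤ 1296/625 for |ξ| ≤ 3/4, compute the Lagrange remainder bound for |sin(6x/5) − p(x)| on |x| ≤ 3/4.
2187/80000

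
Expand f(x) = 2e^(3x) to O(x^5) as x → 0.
2 + 6*x + 9*x**2 + 9*x**3 + 27*x**4/4 + O(x**5)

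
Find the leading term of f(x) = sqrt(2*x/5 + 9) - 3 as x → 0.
x/15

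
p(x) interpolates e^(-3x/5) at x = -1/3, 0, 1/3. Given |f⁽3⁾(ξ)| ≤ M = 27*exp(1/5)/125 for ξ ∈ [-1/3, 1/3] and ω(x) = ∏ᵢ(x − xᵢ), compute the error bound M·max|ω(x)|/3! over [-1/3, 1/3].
sqrt(3)*exp(1/5)/3375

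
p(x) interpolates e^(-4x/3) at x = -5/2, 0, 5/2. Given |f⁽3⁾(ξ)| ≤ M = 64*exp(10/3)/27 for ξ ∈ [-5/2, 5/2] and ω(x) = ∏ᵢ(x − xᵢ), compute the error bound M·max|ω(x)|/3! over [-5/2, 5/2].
1000*sqrt(3)*exp(10/3)/729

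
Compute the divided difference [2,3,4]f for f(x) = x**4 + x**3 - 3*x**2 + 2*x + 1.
61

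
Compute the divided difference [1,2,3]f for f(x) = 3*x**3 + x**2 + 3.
19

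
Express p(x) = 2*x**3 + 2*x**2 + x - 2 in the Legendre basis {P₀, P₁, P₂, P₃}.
(-4/3)P₀ + (11/5)P₁ + (4/3)P₂ + (4/5)P₃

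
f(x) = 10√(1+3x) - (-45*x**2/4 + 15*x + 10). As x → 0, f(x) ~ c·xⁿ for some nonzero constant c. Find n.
3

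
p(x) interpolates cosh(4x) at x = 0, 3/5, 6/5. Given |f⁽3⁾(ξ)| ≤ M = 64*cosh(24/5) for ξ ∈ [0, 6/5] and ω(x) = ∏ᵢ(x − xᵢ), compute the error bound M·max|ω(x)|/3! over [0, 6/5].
64*sqrt(3)*cosh(24/5)/125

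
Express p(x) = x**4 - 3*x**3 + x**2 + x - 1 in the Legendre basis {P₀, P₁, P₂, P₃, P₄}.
(-7/15)P₀ + (-4/5)P₁ + (26/21)P₂ + (-6/5)P₃ + (8/35)P₄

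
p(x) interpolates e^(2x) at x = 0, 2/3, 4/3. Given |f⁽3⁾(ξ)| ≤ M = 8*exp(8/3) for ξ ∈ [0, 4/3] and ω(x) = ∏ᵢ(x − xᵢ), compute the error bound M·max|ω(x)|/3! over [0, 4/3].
64*sqrt(3)*exp(8/3)/729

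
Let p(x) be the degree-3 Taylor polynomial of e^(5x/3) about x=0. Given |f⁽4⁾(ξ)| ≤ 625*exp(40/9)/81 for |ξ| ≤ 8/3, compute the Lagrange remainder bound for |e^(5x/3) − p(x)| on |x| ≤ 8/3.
320000*exp(40/9)/19683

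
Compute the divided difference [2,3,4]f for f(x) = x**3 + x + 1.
9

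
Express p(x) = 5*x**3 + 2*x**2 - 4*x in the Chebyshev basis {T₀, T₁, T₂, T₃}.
T₀ + (-1/4)T₁ + T₂ + (5/4)T₃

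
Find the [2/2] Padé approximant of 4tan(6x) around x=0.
24*x/(1 - 12*x**2)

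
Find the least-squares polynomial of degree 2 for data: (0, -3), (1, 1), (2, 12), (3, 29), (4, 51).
-16/5 + (8/5)x + (3)x²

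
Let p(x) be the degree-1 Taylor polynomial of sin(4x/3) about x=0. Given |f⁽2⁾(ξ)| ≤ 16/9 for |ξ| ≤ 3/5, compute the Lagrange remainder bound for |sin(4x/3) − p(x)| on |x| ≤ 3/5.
8/25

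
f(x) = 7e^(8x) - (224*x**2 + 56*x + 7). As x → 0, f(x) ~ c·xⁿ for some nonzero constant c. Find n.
3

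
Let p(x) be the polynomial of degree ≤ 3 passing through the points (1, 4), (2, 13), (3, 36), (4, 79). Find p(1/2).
23/8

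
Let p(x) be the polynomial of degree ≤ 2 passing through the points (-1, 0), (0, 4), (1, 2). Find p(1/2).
15/4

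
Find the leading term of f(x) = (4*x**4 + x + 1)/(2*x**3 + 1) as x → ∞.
2*x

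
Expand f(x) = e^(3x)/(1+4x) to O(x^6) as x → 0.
1 - x + 17*x**2/2 - 59*x**3/2 + 971*x**4/8 - 19339*x**5/40 + O(x**6)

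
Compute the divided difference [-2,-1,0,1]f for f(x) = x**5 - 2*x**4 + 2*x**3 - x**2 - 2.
11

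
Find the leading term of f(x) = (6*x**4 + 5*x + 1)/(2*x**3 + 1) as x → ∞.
3*x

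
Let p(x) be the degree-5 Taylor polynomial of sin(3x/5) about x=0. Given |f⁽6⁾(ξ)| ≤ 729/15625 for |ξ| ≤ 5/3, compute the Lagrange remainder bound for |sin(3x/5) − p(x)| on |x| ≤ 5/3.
1/720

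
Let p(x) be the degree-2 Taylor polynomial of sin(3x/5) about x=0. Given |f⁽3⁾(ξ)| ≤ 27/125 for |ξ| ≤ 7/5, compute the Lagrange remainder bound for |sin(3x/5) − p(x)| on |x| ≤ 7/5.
3087/31250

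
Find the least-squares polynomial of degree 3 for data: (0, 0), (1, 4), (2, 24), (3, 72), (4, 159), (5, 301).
-5/42 + (263/252)x + (107/84)x² + (19/9)x³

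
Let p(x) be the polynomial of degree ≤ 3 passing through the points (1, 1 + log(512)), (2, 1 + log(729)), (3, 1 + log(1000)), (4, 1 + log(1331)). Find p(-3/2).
1 + log(1361129467683753853853498429727072845824000000000000000000000000000000000000000000000000000000000000000000000000*11**(5/16)*2**(1/8)*3**(3/8)*5**(3/16)/37360018363125874687336799571224583328577424847254650052876131685665762542213510996614776485414866614816275929)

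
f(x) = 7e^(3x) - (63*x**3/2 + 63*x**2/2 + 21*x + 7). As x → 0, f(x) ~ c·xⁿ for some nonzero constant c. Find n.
4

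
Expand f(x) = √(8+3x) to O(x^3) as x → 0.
2*sqrt(2) + 3*sqrt(2)*x/8 - 9*sqrt(2)*x**2/256 + O(x**3)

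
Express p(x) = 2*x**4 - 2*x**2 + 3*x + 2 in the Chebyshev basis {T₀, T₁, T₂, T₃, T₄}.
(7/4)T₀ + (3)T₁ + (1/4)T₄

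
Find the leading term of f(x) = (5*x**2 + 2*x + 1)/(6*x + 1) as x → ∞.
5*x/6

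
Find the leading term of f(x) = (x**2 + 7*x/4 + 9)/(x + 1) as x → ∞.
x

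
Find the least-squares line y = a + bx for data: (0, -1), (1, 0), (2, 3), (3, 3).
a = -1, b = 3/2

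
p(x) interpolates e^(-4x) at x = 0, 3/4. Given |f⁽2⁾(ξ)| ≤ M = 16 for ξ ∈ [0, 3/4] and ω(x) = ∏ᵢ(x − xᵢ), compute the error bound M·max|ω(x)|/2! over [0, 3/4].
9/8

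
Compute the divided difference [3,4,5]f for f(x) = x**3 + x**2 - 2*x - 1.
13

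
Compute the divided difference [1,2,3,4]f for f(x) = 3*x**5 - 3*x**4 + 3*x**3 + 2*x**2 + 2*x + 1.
168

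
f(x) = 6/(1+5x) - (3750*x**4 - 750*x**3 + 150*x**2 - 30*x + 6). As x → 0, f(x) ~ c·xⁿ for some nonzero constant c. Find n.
5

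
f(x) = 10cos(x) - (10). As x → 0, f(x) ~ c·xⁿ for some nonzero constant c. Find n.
2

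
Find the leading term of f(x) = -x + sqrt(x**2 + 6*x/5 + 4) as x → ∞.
3/5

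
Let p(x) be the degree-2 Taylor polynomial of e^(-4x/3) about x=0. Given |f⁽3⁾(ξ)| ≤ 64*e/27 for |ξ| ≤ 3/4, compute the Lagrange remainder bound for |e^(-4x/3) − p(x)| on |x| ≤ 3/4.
e/6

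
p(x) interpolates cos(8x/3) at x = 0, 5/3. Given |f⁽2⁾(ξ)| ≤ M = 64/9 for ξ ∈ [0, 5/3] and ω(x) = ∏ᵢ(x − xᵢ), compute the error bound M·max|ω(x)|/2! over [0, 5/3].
200/81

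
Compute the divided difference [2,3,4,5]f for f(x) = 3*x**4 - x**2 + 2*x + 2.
42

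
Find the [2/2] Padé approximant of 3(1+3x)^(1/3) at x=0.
(7*x**2 + 21*x/2 + 3)/(5*x**2/6 + 5*x/2 + 1)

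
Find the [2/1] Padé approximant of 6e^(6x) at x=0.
(36*x**2 + 24*x + 6)/(1 - 2*x)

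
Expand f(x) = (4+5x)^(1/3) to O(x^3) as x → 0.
2**(2/3) + 5*2**(2/3)*x/12 - 25*2**(2/3)*x**2/144 + O(x**3)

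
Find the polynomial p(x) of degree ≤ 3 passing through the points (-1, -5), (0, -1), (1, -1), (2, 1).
x**3 - 2*x**2 + x - 1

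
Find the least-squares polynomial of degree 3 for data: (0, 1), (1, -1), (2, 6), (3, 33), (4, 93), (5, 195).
22/21 + (-185/63)x + (-23/21)x² + (17/9)x³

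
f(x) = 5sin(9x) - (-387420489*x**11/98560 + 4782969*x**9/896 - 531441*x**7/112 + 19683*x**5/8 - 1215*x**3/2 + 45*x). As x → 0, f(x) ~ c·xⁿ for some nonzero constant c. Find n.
13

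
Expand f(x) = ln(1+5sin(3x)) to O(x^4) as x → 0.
15*x - 225*x**2/2 + 2205*x**3/2 + O(x**4)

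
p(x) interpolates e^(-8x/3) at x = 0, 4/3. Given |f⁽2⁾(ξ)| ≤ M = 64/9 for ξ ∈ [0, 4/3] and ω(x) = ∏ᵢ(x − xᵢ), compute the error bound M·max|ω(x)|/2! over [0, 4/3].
128/81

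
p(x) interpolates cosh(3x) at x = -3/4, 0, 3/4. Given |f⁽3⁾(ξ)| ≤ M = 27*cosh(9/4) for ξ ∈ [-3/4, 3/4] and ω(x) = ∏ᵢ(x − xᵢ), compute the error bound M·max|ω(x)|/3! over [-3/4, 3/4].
27*sqrt(3)*cosh(9/4)/64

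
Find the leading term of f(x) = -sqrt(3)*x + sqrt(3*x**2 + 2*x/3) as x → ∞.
sqrt(3)/9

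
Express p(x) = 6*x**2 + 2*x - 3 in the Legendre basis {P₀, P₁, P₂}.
-P₀ + (2)P₁ + (4)P₂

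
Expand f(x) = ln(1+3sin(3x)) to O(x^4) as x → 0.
9*x - 81*x**2/2 + 459*x**3/2 + O(x**4)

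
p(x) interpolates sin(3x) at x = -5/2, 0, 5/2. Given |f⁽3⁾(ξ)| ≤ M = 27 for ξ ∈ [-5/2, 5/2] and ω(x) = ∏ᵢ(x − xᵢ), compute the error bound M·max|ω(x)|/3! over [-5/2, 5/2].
125*sqrt(3)/8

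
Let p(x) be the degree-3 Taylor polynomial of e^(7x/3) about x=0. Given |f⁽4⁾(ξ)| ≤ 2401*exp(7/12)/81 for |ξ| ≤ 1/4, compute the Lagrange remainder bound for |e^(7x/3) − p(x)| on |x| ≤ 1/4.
2401*exp(7/12)/497664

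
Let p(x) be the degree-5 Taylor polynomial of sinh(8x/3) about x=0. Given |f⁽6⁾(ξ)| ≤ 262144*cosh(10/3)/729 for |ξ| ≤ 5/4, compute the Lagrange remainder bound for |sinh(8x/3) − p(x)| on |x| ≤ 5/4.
12500*cosh(10/3)/6561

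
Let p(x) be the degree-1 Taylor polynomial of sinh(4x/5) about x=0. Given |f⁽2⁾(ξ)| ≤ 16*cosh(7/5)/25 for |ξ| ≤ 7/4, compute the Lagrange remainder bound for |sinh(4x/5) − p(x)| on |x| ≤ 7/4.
49*cosh(7/5)/50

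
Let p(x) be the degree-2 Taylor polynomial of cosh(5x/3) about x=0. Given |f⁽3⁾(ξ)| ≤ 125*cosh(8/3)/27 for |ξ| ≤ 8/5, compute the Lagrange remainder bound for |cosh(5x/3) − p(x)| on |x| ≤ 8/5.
256*cosh(8/3)/81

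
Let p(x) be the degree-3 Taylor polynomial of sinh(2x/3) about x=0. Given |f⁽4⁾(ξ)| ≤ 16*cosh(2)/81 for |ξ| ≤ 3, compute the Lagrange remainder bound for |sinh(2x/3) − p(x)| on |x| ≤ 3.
2*cosh(2)/3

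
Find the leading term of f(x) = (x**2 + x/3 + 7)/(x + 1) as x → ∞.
x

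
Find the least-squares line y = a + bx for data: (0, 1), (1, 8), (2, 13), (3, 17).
a = 9/5, b = 53/10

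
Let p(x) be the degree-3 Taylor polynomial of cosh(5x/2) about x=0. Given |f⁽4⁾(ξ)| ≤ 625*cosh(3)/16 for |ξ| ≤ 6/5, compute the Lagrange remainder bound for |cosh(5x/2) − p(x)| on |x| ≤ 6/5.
27*cosh(3)/8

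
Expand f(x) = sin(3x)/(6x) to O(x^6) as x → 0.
1/2 - 3*x**2/4 + 27*x**4/80 + O(x**6)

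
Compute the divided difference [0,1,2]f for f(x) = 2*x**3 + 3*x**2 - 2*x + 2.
9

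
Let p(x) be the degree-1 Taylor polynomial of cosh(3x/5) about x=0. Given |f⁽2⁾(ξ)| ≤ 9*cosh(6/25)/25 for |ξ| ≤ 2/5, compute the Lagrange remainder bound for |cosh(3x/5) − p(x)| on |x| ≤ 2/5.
18*cosh(6/25)/625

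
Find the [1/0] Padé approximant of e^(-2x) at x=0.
1 - 2*x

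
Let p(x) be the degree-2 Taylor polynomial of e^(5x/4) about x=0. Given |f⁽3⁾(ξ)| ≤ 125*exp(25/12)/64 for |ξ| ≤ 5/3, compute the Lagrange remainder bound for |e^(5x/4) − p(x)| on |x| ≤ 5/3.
15625*exp(25/12)/10368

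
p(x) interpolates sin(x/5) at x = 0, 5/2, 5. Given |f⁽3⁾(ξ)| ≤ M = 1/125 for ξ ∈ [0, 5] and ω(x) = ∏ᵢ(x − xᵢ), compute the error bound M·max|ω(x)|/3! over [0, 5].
sqrt(3)/216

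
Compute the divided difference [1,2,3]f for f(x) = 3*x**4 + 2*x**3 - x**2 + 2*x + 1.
86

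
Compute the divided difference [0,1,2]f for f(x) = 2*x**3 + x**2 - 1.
7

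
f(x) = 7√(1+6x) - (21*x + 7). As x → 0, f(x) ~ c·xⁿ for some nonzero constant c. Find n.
2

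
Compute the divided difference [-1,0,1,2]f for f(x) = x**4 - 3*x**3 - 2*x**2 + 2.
-1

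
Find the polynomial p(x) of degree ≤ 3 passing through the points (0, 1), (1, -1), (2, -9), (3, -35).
-2*x**3 + 3*x**2 - 3*x + 1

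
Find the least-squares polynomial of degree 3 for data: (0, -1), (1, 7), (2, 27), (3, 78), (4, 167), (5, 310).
-17/21 + (503/126)x + (79/84)x² + (77/36)x³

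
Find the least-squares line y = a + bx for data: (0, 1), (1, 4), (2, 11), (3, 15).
a = 2/5, b = 49/10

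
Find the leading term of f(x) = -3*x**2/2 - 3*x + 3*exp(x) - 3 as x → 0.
x**3/2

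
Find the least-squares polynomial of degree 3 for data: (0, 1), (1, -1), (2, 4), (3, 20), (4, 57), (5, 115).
68/63 + (-103/27)x + (44/63)x² + (25/27)x³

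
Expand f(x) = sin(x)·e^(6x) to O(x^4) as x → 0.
x + 6*x**2 + 107*x**3/6 + O(x**4)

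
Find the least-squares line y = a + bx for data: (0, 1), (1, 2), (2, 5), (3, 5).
a = 1, b = 3/2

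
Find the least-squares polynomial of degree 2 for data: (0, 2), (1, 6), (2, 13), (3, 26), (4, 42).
73/35 + (10/7)x + (15/7)x²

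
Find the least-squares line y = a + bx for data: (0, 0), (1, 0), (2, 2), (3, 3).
a = -2/5, b = 11/10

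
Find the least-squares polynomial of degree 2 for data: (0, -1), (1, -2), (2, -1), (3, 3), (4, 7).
-8/7 + (-113/70)x + (13/14)x²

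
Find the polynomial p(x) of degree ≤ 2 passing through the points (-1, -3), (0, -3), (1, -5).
-x**2 - x - 3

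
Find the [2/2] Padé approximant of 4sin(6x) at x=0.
24*x/(6*x**2 + 1)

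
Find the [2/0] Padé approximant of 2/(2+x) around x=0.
x**2/4 - x/2 + 1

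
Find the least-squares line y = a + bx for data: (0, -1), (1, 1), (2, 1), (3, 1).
a = -2/5, b = 3/5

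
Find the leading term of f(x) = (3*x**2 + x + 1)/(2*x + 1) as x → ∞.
3*x/2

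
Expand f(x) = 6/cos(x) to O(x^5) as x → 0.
6 + 3*x**2 + 5*x**4/4 + O(x**5)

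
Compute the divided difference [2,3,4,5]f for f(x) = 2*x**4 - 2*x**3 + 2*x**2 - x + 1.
26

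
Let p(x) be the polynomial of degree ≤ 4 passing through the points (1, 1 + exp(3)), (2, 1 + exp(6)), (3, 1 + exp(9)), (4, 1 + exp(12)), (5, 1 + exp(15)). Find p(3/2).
-5*exp(15)/128 - 35*exp(9)/64 + 1 + 35*exp(3)/128 + 35*exp(6)/32 + 7*exp(12)/32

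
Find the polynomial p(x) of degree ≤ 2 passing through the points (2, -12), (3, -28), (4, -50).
-3*x**2 - x + 2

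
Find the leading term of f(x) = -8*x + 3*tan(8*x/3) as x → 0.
512*x**3/27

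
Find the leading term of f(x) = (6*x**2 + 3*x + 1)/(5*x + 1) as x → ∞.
6*x/5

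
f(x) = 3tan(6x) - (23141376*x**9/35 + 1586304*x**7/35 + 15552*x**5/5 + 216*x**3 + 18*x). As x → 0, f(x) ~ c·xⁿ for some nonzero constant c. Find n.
11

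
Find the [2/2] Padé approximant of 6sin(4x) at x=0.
24*x/(8*x**2/3 + 1)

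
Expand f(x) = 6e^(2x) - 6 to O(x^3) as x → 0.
12*x + 12*x**2 + O(x**3)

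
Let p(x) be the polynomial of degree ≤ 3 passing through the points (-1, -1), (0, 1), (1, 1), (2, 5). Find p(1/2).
7/8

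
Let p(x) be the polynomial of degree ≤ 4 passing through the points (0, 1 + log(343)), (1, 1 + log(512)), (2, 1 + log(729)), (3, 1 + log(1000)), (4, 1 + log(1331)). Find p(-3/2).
1 + log(2674547297698374264627183411732207537069567390474128814152676841976093056220135929130377352411751*11**(49/128)*3**(7/32)*5**(29/32)*7**(9/128)/251084069415467230553431576928306656644094217778561380515840000000000000000000000000000000000000)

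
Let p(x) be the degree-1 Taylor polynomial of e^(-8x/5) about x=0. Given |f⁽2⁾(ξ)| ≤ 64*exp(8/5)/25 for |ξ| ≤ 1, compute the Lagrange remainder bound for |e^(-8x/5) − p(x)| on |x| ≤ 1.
32*exp(8/5)/25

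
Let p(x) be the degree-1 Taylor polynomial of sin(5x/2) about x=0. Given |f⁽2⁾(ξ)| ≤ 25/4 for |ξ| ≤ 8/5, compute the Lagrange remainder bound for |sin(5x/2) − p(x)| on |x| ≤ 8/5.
8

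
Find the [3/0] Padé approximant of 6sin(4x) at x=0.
-64*x**3 + 24*x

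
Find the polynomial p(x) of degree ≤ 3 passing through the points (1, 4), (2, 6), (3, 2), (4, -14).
-x**3 + 3*x**2 + 2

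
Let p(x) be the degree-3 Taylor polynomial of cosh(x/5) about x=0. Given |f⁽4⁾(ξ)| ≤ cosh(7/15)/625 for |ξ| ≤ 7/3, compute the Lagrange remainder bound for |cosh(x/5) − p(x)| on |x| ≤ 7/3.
2401*cosh(7/15)/1215000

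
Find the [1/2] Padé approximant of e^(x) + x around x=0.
(37*x/21 + 1)/(-x**2/42 - 5*x/21 + 1)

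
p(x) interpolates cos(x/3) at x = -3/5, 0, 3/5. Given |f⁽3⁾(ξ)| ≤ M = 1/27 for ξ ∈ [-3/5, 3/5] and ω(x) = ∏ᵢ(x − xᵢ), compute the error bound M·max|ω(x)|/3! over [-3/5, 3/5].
sqrt(3)/3375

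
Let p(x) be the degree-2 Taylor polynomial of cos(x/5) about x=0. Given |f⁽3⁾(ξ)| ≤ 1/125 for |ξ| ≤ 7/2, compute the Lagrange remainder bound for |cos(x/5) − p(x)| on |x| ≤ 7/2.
343/6000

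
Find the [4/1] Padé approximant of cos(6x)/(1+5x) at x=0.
(54*x**4 - 18*x**2 + 1)/(5*x + 1)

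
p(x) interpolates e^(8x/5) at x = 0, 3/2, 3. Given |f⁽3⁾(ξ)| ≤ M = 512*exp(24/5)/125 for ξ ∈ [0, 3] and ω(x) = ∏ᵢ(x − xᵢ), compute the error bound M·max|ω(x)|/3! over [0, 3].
64*sqrt(3)*exp(24/5)/125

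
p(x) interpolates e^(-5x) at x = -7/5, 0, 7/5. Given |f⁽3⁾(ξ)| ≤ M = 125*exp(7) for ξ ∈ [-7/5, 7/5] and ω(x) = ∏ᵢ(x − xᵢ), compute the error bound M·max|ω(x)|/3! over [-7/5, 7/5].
343*sqrt(3)*exp(7)/27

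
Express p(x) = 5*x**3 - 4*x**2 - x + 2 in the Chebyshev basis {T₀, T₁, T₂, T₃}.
(11/4)T₁ + (-2)T₂ + (5/4)T₃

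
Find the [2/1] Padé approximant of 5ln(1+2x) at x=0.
10*x*(x + 3)/(3*(4*x/3 + 1))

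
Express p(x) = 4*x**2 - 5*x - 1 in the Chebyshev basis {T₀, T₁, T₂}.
T₀ + (-5)T₁ + (2)T₂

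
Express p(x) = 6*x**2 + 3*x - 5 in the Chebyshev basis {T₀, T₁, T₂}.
(-2)T₀ + (3)T₁ + (3)T₂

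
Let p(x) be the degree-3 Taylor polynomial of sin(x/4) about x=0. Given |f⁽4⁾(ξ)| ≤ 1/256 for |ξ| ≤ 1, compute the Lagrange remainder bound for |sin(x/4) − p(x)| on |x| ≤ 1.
1/6144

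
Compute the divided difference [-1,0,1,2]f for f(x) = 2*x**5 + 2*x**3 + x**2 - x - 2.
12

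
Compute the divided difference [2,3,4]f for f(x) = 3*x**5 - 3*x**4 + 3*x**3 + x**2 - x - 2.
718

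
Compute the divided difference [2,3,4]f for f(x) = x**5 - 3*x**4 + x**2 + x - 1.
121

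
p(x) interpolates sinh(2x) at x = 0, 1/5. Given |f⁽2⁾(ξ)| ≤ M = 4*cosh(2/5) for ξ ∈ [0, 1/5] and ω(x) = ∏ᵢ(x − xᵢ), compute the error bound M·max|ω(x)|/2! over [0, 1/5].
cosh(2/5)/50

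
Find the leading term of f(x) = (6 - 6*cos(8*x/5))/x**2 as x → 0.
192/25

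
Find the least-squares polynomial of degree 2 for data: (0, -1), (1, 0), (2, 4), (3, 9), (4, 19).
-31/35 + (-37/70)x + (19/14)x²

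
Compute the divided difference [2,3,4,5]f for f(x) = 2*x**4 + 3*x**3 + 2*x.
31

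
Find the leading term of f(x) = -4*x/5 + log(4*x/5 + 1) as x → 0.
-8*x**2/25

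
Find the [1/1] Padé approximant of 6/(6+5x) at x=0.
1/(5*x/6 + 1)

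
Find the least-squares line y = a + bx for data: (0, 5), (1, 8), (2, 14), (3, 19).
a = 43/10, b = 24/5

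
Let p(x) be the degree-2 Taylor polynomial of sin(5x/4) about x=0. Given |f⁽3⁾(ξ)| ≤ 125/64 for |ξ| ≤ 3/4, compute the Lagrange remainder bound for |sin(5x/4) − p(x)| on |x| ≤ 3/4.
1125/8192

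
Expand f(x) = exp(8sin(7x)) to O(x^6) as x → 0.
1 + 56*x + 1568*x**2 + 28812*x**3 + 384160*x**4 + 58101799*x**5/15 + O(x**6)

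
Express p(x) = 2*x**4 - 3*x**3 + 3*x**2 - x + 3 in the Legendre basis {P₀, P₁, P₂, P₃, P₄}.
(22/5)P₀ + (-14/5)P₁ + (22/7)P₂ + (-6/5)P₃ + (16/35)P₄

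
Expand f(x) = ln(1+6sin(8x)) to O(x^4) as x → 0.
48*x - 1152*x**2 + 36352*x**3 + O(x**4)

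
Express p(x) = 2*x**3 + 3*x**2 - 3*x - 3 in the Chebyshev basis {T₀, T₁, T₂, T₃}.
(-3/2)T₀ + (-3/2)T₁ + (3/2)T₂ + (1/2)T₃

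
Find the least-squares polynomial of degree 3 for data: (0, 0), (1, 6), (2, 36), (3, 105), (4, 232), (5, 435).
-8/63 + (419/378)x + (631/252)x² + (317/108)x³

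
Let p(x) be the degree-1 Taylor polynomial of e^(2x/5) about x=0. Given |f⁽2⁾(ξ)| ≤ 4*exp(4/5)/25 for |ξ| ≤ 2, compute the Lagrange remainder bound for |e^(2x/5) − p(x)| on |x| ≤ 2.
8*exp(4/5)/25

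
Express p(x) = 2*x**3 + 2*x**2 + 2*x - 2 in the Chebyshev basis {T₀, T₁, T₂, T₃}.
-T₀ + (7/2)T₁ + T₂ + (1/2)T₃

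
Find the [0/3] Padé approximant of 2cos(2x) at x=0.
2/(2*x**2 + 1)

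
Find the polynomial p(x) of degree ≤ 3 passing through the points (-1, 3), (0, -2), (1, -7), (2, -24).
-2*x**3 - 3*x - 2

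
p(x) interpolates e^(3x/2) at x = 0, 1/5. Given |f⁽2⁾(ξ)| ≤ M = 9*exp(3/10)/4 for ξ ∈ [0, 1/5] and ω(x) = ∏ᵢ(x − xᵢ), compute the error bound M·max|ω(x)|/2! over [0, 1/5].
9*exp(3/10)/800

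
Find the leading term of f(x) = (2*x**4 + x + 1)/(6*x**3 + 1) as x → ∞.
x/3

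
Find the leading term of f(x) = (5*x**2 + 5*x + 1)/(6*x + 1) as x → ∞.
5*x/6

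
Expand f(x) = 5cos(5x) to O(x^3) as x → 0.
5 - 125*x**2/2 + O(x**3)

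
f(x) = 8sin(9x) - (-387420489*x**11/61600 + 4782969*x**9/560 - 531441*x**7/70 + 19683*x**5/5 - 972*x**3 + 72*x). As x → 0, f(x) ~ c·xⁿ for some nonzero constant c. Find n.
13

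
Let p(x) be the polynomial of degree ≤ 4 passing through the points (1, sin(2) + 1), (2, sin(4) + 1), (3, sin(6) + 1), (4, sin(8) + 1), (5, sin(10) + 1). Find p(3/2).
35*sin(4)/32 - 5*sin(10)/128 - 35*sin(6)/64 + 7*sin(8)/32 + 35*sin(2)/128 + 1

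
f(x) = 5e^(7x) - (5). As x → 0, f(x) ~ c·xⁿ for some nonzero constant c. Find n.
1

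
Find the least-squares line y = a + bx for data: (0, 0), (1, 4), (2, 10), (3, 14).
a = -1/5, b = 24/5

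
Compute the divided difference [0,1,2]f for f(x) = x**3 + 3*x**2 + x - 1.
6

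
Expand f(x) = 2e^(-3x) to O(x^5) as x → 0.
2 - 6*x + 9*x**2 - 9*x**3 + 27*x**4/4 + O(x**5)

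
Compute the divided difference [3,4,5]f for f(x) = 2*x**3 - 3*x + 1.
24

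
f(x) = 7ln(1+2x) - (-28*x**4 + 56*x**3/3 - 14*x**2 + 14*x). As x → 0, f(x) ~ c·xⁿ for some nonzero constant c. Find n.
5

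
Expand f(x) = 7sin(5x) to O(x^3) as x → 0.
35*x + O(x**3)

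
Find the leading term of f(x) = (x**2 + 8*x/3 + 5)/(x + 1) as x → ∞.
x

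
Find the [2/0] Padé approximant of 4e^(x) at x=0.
2*x**2 + 4*x + 4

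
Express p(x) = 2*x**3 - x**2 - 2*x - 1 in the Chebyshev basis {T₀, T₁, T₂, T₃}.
(-3/2)T₀ + (-1/2)T₁ + (-1/2)T₂ + (1/2)T₃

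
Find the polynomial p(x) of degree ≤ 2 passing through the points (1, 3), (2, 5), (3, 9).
x**2 - x + 3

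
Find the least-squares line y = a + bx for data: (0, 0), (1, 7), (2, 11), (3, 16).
a = 7/10, b = 26/5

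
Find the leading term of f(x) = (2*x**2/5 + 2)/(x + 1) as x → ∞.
2*x/5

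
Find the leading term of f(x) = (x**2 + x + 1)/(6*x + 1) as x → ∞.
x/6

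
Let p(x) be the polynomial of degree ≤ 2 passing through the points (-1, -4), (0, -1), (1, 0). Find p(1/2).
-1/4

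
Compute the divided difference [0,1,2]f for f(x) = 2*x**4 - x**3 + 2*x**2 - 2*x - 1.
13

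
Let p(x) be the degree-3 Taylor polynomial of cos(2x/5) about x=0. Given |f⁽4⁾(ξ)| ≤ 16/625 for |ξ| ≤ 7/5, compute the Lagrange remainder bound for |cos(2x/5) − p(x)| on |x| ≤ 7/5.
4802/1171875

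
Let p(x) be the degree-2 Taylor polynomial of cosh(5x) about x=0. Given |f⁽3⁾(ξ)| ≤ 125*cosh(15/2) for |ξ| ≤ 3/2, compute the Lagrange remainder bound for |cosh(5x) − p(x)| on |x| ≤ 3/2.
1125*cosh(15/2)/16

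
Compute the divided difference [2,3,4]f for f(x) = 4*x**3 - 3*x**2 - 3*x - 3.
33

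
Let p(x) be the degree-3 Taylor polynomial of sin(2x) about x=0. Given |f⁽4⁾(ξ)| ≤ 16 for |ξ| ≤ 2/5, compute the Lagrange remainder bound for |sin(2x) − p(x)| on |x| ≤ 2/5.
32/1875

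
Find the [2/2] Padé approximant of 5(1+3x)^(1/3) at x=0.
(35*x**2/3 + 35*x/2 + 5)/(5*x**2/6 + 5*x/2 + 1)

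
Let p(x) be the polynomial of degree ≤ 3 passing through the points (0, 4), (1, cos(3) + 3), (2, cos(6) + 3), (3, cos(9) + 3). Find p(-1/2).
-5*cos(9)/16 + 21*cos(6)/16 - 35*cos(3)/16 + 83/16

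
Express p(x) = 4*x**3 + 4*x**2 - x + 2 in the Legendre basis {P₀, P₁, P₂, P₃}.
(10/3)P₀ + (7/5)P₁ + (8/3)P₂ + (8/5)P₃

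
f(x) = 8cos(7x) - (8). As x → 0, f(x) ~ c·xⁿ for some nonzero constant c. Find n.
2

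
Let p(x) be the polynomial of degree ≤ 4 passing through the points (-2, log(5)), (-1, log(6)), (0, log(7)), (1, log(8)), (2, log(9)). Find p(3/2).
log(8*sqrt(2)*3**(49/64)*5**(123/128)*7**(29/64)/35)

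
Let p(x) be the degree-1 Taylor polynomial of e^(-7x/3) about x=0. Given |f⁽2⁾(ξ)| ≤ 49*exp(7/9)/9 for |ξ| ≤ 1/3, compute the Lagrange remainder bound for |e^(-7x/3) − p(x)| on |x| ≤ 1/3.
49*exp(7/9)/162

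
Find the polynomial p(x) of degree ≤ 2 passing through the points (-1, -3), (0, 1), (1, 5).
4*x + 1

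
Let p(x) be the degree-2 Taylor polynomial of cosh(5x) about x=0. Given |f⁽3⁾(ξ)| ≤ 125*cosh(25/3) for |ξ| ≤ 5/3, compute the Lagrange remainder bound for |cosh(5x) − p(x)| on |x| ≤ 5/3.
15625*cosh(25/3)/162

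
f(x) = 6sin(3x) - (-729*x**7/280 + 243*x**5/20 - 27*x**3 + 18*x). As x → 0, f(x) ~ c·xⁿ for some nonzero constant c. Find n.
9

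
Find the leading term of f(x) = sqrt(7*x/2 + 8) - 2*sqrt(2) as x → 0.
7*sqrt(2)*x/16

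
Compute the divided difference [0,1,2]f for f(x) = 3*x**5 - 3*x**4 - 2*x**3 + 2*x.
18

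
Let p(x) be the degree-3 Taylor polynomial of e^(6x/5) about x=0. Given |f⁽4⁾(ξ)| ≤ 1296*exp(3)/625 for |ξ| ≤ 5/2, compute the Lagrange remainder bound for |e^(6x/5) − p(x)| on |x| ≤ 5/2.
27*exp(3)/8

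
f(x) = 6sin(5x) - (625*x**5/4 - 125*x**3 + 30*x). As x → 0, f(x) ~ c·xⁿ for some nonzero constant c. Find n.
7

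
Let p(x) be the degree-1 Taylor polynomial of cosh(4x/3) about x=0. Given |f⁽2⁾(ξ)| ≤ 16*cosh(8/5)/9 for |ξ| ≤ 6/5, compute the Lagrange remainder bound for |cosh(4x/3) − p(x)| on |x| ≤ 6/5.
32*cosh(8/5)/25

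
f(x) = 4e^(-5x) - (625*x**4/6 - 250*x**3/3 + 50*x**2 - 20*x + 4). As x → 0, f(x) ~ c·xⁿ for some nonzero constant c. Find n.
5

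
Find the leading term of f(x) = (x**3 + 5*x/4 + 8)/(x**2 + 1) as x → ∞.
x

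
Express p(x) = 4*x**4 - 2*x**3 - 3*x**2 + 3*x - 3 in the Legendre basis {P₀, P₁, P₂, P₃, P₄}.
(-16/5)P₀ + (9/5)P₁ + (2/7)P₂ + (-4/5)P₃ + (32/35)P₄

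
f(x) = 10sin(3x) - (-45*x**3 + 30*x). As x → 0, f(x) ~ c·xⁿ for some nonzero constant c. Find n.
5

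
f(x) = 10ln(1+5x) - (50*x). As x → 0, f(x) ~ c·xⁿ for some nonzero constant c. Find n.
2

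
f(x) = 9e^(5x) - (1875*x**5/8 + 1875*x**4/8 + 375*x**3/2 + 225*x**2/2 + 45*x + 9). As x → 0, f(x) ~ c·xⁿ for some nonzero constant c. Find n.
6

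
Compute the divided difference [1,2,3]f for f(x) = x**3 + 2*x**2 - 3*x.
8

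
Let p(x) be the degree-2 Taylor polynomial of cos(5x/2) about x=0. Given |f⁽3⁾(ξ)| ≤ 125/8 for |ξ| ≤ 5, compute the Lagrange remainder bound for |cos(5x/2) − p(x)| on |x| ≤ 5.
15625/48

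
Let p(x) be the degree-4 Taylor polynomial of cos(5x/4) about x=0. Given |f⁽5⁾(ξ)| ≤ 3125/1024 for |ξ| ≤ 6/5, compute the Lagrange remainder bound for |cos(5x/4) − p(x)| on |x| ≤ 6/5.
81/1280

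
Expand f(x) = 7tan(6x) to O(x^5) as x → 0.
42*x + 504*x**3 + O(x**5)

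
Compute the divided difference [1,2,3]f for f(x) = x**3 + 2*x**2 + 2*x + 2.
8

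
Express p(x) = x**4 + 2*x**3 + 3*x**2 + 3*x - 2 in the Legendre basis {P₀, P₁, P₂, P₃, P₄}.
(-4/5)P₀ + (21/5)P₁ + (18/7)P₂ + (4/5)P₃ + (8/35)P₄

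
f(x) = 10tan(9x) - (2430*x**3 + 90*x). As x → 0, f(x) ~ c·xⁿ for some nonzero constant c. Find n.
5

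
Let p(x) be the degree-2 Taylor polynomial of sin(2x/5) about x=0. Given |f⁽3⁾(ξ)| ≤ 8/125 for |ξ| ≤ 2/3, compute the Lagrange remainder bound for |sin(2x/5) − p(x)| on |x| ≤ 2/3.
32/10125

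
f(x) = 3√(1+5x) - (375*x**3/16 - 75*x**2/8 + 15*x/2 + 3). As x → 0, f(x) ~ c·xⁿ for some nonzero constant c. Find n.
4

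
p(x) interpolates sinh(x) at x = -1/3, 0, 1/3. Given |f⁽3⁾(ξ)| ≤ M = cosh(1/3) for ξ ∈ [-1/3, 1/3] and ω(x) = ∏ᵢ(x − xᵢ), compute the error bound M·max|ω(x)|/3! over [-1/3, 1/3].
sqrt(3)*cosh(1/3)/729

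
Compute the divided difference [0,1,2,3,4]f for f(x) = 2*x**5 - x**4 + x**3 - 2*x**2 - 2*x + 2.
19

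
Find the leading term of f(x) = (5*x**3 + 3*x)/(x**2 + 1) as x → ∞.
5*x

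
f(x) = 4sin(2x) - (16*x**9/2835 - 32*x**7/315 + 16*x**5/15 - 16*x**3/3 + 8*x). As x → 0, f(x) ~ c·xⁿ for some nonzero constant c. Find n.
11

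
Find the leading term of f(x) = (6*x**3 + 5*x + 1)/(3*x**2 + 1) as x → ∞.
2*x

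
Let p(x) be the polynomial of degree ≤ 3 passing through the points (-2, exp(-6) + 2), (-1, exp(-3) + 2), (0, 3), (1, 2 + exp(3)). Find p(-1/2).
(-1 + 9*exp(3) + (41 - exp(3))*exp(6))*exp(-6)/16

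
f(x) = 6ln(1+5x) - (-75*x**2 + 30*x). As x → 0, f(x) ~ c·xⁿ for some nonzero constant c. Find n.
3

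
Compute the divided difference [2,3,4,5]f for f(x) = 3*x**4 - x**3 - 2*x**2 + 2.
41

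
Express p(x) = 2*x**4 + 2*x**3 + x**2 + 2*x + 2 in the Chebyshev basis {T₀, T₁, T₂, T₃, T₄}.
(13/4)T₀ + (7/2)T₁ + (3/2)T₂ + (1/2)T₃ + (1/4)T₄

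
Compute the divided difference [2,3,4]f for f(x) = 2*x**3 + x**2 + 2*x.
19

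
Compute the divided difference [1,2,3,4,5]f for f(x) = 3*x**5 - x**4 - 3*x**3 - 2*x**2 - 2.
44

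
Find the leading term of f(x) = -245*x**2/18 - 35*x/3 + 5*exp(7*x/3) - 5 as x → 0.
1715*x**3/162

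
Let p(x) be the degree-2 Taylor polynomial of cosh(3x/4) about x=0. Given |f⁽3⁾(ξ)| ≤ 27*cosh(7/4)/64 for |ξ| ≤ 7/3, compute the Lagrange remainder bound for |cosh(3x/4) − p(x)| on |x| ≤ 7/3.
343*cosh(7/4)/384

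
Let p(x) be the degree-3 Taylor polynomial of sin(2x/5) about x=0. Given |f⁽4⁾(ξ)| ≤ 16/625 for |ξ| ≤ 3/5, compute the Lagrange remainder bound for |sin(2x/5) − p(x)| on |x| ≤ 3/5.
54/390625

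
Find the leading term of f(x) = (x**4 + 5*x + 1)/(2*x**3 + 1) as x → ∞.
x/2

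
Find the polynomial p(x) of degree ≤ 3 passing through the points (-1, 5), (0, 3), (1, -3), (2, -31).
-3*x**3 - 2*x**2 - x + 3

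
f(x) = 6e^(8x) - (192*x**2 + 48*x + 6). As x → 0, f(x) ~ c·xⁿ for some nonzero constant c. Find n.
3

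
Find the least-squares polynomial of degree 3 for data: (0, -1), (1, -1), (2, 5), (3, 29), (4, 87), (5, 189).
-61/63 + (275/189)x + (-467/126)x² + (119/54)x³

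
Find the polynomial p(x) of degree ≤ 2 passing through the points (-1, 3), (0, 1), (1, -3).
-x**2 - 3*x + 1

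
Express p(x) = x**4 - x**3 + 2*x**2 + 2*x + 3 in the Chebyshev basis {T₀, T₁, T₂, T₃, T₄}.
(35/8)T₀ + (5/4)T₁ + (3/2)T₂ + (-1/4)T₃ + (1/8)T₄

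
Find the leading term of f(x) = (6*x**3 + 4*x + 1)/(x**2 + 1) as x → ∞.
6*x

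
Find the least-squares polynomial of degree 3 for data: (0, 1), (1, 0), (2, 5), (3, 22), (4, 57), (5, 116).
1 + (-2)x + x³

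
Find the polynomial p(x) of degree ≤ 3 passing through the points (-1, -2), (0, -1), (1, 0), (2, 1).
x - 1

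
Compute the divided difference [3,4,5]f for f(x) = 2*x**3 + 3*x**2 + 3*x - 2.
27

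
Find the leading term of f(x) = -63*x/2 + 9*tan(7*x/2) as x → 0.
1029*x**3/8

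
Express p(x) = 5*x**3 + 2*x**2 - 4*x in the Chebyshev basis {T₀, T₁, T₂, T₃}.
T₀ + (-1/4)T₁ + T₂ + (5/4)T₃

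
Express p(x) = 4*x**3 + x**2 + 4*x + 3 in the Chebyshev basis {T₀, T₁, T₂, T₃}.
(7/2)T₀ + (7)T₁ + (1/2)T₂ + T₃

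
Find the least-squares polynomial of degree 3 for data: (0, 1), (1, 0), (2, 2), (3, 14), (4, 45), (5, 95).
76/63 + (-727/378)x + (-29/36)x² + (107/108)x³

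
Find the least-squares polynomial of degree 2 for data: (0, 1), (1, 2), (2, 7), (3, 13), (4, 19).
4/7 + (109/70)x + (11/14)x²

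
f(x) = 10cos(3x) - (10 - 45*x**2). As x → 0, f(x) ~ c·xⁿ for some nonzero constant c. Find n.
4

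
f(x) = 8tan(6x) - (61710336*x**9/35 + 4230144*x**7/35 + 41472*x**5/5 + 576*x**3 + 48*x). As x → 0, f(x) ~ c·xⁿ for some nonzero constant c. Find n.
11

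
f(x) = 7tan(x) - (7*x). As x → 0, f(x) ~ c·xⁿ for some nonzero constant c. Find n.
3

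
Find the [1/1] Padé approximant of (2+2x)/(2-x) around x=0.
(x + 1)/(1 - x/2)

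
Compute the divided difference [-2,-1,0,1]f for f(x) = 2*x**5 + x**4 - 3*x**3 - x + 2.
5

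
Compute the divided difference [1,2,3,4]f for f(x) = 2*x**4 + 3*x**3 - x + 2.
23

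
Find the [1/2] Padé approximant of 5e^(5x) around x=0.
(25*x/3 + 5)/(25*x**2/6 - 10*x/3 + 1)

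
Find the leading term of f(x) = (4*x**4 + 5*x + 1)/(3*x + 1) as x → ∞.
4*x**3/3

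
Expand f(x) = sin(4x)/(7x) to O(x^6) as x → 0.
4/7 - 32*x**2/21 + 128*x**4/105 + O(x**6)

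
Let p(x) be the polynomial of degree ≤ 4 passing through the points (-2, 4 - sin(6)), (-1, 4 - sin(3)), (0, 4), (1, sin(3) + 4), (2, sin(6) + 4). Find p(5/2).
35*sin(6)/16 - 15*sin(3)/8 + 4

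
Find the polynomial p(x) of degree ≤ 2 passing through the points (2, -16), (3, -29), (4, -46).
-2*x**2 - 3*x - 2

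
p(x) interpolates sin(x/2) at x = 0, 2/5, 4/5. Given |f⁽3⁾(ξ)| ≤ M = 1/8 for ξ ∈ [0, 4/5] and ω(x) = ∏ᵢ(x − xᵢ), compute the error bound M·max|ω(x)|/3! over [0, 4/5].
sqrt(3)/3375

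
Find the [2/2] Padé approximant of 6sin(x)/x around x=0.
(6 - 7*x**2/10)/(x**2/20 + 1)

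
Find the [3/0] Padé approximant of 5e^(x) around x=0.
5*x**3/6 + 5*x**2/2 + 5*x + 5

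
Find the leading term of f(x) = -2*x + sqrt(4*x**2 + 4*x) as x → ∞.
1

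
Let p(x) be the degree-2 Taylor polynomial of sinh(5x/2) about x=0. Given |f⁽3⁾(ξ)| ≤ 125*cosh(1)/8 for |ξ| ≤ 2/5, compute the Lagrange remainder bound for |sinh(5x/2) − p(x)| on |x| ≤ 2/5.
cosh(1)/6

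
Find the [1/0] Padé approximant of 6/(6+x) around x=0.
1 - x/6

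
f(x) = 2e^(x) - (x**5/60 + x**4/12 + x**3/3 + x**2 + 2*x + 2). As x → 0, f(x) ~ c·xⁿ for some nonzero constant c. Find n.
6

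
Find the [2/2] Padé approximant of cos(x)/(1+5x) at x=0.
(-295*x**2/588 + 5*x/294 + 1)/(x**2/12 + 1475*x/294 + 1)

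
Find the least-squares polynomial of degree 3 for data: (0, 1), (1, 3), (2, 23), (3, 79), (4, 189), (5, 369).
67/63 + (-314/189)x + (65/126)x² + (157/54)x³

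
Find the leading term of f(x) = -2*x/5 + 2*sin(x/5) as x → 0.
-x**3/375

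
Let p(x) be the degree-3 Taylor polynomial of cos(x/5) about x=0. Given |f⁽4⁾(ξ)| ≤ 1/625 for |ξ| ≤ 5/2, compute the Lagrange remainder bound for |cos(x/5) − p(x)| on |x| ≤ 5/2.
1/384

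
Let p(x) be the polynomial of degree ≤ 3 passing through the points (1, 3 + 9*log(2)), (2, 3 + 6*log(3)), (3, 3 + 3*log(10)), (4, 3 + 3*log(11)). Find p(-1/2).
3 + log(5764607523034234880000000000000000000000000*11**(7/16)*2**(3/8)*3**(1/8)*5**(5/16)/146338258096183958787451128766993680429537)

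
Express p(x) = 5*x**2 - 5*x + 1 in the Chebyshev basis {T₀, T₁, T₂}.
(7/2)T₀ + (-5)T₁ + (5/2)T₂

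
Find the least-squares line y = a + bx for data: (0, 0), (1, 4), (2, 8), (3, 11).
a = 1/5, b = 37/10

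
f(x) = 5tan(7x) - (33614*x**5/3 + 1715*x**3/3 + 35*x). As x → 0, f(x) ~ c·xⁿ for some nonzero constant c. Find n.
7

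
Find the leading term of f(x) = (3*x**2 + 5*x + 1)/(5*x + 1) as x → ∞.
3*x/5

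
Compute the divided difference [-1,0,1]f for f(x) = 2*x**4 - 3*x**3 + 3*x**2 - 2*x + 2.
5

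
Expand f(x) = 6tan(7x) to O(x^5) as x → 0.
42*x + 686*x**3 + O(x**5)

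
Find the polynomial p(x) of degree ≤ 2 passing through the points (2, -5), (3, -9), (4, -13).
3 - 4*x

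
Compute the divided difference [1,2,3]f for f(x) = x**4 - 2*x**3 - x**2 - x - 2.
12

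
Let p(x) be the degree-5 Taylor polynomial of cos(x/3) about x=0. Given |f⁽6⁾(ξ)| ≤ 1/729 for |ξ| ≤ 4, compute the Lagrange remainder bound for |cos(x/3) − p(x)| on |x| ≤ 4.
256/32805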